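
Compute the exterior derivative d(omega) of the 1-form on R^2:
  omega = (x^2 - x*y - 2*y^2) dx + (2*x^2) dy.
d(omega) = (5*x + 4*y) dx ∧ dy

For a 1-form omega = sum_i f_i dx_i, the exterior derivative is
  d(omega) = sum_{i < j} (∂f_j/∂x_i - ∂f_i/∂x_j) dx_i ∧ dx_j.
  coefficient of dx ∧ dy: ∂f_2/∂x - ∂f_1/∂y = ∂(2*x^2)/∂x - ∂(x^2 - x*y - 2*y^2)/∂y = 5*x + 4*y
Assembling: d(omega) = (5*x + 4*y) dx ∧ dy.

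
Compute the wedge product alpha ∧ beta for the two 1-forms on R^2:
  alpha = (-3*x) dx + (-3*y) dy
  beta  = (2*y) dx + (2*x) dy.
alpha ∧ beta = (-6*x^2 + 6*y^2) dx ∧ dy

Distribute the wedge, using dx_i ∧ dx_j = -dx_j ∧ dx_i and dx_i ∧ dx_i = 0. For each pair (i, j) with i < j, the coefficient of dx_i ∧ dx_j in alpha ∧ beta is (alpha_i * beta_j - alpha_j * beta_i). Collecting: alpha ∧ beta = (-6*x^2 + 6*y^2) dx ∧ dy.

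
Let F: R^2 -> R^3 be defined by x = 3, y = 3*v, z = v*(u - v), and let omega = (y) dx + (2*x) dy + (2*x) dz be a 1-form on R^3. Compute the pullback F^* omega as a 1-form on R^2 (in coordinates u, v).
F^* omega = (6*v) du + (6*u - 12*v + 18) dv

Using F^*(f dg) = (f ∘ F) d(g ∘ F), substitute each coordinate x_i by F_i(u, v) in f_i, and replace dx_i by d F_i = (∂F_i/∂u) du + (∂F_i/∂v) dv.
  For the x component: f_1(F) = 3*v; d F_1 = (0) du + (0) dv
  For the y component: f_2(F) = 6; d F_2 = (0) du + (3) dv
  For the z component: f_3(F) = 6; d F_3 = (v) du + (u - 2*v) dv
Combining and collecting du, dv coefficients:
  coeff of du: 6*v
  coeff of dv: 6*u - 12*v + 18
F^* omega = (6*v) du + (6*u - 12*v + 18) dv.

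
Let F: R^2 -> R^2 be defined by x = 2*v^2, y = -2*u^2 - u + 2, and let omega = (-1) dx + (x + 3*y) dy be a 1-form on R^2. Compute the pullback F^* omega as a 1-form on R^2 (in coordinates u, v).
F^* omega = (24*u^3 + 18*u^2 - 8*u*v^2 - 21*u - 2*v^2 - 6) du + (-4*v) dv

Using F^*(f dg) = (f ∘ F) d(g ∘ F), substitute each coordinate x_i by F_i(u, v) in f_i, and replace dx_i by d F_i = (∂F_i/∂u) du + (∂F_i/∂v) dv.
  For the x component: f_1(F) = -1; d F_1 = (0) du + (4*v) dv
  For the y component: f_2(F) = -6*u^2 - 3*u + 2*v^2 + 6; d F_2 = (-4*u - 1) du + (0) dv
Combining and collecting du, dv coefficients:
  coeff of du: 24*u^3 + 18*u^2 - 8*u*v^2 - 21*u - 2*v^2 - 6
  coeff of dv: -4*v
F^* omega = (24*u^3 + 18*u^2 - 8*u*v^2 - 21*u - 2*v^2 - 6) du + (-4*v) dv.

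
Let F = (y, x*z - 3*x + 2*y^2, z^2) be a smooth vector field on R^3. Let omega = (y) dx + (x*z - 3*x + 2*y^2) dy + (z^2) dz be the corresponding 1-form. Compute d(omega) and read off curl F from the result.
d(omega) = (-x) dy ∧ dz + (0) dz ∧ dx + (z - 4) dx ∧ dy; curl F = (-x, 0, z - 4)

d omega = sum_{i<j} (∂f_j/∂x_i - ∂f_i/∂x_j) dx_i ∧ dx_j. Under the identification (dy ∧ dz, dz ∧ dx, dx ∧ dy) ↔ (e_x, e_y, e_z), the coefficients are exactly the components of curl F. Compute:
  ∂R/∂y - ∂Q/∂z = (0) - (x) = -x
  ∂P/∂z - ∂R/∂x = (0) - (0) = 0
  ∂Q/∂x - ∂P/∂y = (z - 3) - (1) = z - 4.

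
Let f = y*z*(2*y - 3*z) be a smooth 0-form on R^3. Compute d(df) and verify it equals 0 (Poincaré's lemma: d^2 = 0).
d(df) = 0

Step 1: df = sum_i (∂f/∂x_i) dx_i = (0) dx + (z*(4*y - 3*z)) dy + (2*y*(y - 3*z)) dz.
Step 2: Apply d again. Using the 1-form formula, the coefficient of dx ∧ dy in d(df) is ∂^2 f/∂x ∂y - ∂^2 f/∂y ∂x = (0) - (0) = 0 (equality of mixed partials for smooth f).
Similarly for dx ∧ dz and dy ∧ dz — all coefficients vanish. So d(df) = 0.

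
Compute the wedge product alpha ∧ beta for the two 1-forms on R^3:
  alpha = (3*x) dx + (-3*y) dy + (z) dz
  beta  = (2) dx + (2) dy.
alpha ∧ beta = (6*x + 6*y) dx ∧ dy + (-2*z) dx ∧ dz + (-2*z) dy ∧ dz

Distribute the wedge, using dx_i ∧ dx_j = -dx_j ∧ dx_i and dx_i ∧ dx_i = 0. For each pair (i, j) with i < j, the coefficient of dx_i ∧ dx_j in alpha ∧ beta is (alpha_i * beta_j - alpha_j * beta_i). Collecting: alpha ∧ beta = (6*x + 6*y) dx ∧ dy + (-2*z) dx ∧ dz + (-2*z) dy ∧ dz.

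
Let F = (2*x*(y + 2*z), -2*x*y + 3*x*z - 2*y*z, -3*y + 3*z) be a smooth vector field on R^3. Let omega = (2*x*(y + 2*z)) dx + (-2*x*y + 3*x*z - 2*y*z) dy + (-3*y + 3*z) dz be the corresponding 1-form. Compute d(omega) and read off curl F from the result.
d(omega) = (-3*x + 2*y - 3) dy ∧ dz + (4*x) dz ∧ dx + (-2*x - 2*y + 3*z) dx ∧ dy; curl F = (-3*x + 2*y - 3, 4*x, -2*x - 2*y + 3*z)

d omega = sum_{i<j} (∂f_j/∂x_i - ∂f_i/∂x_j) dx_i ∧ dx_j. Under the identification (dy ∧ dz, dz ∧ dx, dx ∧ dy) ↔ (e_x, e_y, e_z), the coefficients are exactly the components of curl F. Compute:
  ∂R/∂y - ∂Q/∂z = (-3) - (3*x - 2*y) = -3*x + 2*y - 3
  ∂P/∂z - ∂R/∂x = (4*x) - (0) = 4*x
  ∂Q/∂x - ∂P/∂y = (-2*y + 3*z) - (2*x) = -2*x - 2*y + 3*z.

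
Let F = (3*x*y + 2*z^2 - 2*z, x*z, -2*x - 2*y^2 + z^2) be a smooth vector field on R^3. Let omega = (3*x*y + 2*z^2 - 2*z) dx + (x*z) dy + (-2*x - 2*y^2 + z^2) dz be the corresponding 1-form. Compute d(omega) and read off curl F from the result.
d(omega) = (-x - 4*y) dy ∧ dz + (4*z) dz ∧ dx + (-3*x + z) dx ∧ dy; curl F = (-x - 4*y, 4*z, -3*x + z)

d omega = sum_{i<j} (∂f_j/∂x_i - ∂f_i/∂x_j) dx_i ∧ dx_j. Under the identification (dy ∧ dz, dz ∧ dx, dx ∧ dy) ↔ (e_x, e_y, e_z), the coefficients are exactly the components of curl F. Compute:
  ∂R/∂y - ∂Q/∂z = (-4*y) - (x) = -x - 4*y
  ∂P/∂z - ∂R/∂x = (4*z - 2) - (-2) = 4*z
  ∂Q/∂x - ∂P/∂y = (z) - (3*x) = -3*x + z.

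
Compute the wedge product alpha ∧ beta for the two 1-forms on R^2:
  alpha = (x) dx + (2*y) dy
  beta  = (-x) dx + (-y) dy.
alpha ∧ beta = (x*y) dx ∧ dy

Distribute the wedge, using dx_i ∧ dx_j = -dx_j ∧ dx_i and dx_i ∧ dx_i = 0. For each pair (i, j) with i < j, the coefficient of dx_i ∧ dx_j in alpha ∧ beta is (alpha_i * beta_j - alpha_j * beta_i). Collecting: alpha ∧ beta = (x*y) dx ∧ dy.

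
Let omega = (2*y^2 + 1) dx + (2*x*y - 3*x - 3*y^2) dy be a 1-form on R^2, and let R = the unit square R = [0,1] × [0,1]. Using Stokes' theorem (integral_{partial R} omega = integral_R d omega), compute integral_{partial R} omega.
integral_(partial R) omega = -4

Stokes: integral_partial_R omega = integral_R d omega with d omega = (∂Q/∂x - ∂P/∂y) dx ∧ dy.
  ∂Q/∂x = 2*y - 3
  ∂P/∂y = 4*y
  integrand = ∂Q/∂x - ∂P/∂y = -2*y - 3.
Integrating over R: integral_0^1 integral_0^1 (-2*y - 3) dx dy = -4.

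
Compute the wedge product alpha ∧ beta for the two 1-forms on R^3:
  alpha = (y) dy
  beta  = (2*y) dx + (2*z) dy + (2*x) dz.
alpha ∧ beta = (-2*y^2) dx ∧ dy + (2*x*y) dy ∧ dz

Distribute the wedge, using dx_i ∧ dx_j = -dx_j ∧ dx_i and dx_i ∧ dx_i = 0. For each pair (i, j) with i < j, the coefficient of dx_i ∧ dx_j in alpha ∧ beta is (alpha_i * beta_j - alpha_j * beta_i). Collecting: alpha ∧ beta = (-2*y^2) dx ∧ dy + (2*x*y) dy ∧ dz.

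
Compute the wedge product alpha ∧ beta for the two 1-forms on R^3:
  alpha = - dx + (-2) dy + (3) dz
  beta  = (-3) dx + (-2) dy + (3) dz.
alpha ∧ beta = (-4) dx ∧ dy + (6) dx ∧ dz

Distribute the wedge, using dx_i ∧ dx_j = -dx_j ∧ dx_i and dx_i ∧ dx_i = 0. For each pair (i, j) with i < j, the coefficient of dx_i ∧ dx_j in alpha ∧ beta is (alpha_i * beta_j - alpha_j * beta_i). Collecting: alpha ∧ beta = (-4) dx ∧ dy + (6) dx ∧ dz.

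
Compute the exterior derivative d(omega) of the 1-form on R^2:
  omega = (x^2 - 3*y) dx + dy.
d(omega) = (3) dx ∧ dy

For a 1-form omega = sum_i f_i dx_i, the exterior derivative is
  d(omega) = sum_{i < j} (∂f_j/∂x_i - ∂f_i/∂x_j) dx_i ∧ dx_j.
  coefficient of dx ∧ dy: ∂f_2/∂x - ∂f_1/∂y = ∂(1)/∂x - ∂(x^2 - 3*y)/∂y = 3
Assembling: d(omega) = (3) dx ∧ dy.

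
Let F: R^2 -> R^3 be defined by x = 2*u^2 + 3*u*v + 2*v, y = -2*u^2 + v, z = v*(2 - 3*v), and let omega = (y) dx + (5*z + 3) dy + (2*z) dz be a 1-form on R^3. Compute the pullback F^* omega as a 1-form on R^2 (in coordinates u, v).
F^* omega = (-8*u^3 - 6*u^2*v + 60*u*v^2 - 36*u*v - 12*u + 3*v^2) du + (-6*u^3 - 4*u^2 + 3*u*v + 36*v^3 - 51*v^2 + 20*v + 3) dv

Using F^*(f dg) = (f ∘ F) d(g ∘ F), substitute each coordinate x_i by F_i(u, v) in f_i, and replace dx_i by d F_i = (∂F_i/∂u) du + (∂F_i/∂v) dv.
  For the x component: f_1(F) = -2*u^2 + v; d F_1 = (4*u + 3*v) du + (3*u + 2) dv
  For the y component: f_2(F) = -15*v^2 + 10*v + 3; d F_2 = (-4*u) du + (1) dv
  For the z component: f_3(F) = 2*v*(2 - 3*v); d F_3 = (0) du + (2 - 6*v) dv
Combining and collecting du, dv coefficients:
  coeff of du: -8*u^3 - 6*u^2*v + 60*u*v^2 - 36*u*v - 12*u + 3*v^2
  coeff of dv: -6*u^3 - 4*u^2 + 3*u*v + 36*v^3 - 51*v^2 + 20*v + 3
F^* omega = (-8*u^3 - 6*u^2*v + 60*u*v^2 - 36*u*v - 12*u + 3*v^2) du + (-6*u^3 - 4*u^2 + 3*u*v + 36*v^3 - 51*v^2 + 20*v + 3) dv.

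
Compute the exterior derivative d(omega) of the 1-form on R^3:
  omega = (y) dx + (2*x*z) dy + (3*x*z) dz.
d(omega) = (2*z - 1) dx ∧ dy + (3*z) dx ∧ dz + (-2*x) dy ∧ dz

For a 1-form omega = sum_i f_i dx_i, the exterior derivative is
  d(omega) = sum_{i < j} (∂f_j/∂x_i - ∂f_i/∂x_j) dx_i ∧ dx_j.
  coefficient of dx ∧ dy: ∂f_2/∂x - ∂f_1/∂y = ∂(2*x*z)/∂x - ∂(y)/∂y = 2*z - 1
  coefficient of dx ∧ dz: ∂f_3/∂x - ∂f_1/∂z = ∂(3*x*z)/∂x - ∂(y)/∂z = 3*z
  coefficient of dy ∧ dz: ∂f_3/∂y - ∂f_2/∂z = ∂(3*x*z)/∂y - ∂(2*x*z)/∂z = -2*x
Assembling: d(omega) = (2*z - 1) dx ∧ dy + (3*z) dx ∧ dz + (-2*x) dy ∧ dz.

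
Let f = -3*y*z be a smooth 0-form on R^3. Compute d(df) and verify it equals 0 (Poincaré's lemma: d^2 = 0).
d(df) = 0

Step 1: df = sum_i (∂f/∂x_i) dx_i = (0) dx + (-3*z) dy + (-3*y) dz.
Step 2: Apply d again. Using the 1-form formula, the coefficient of dx ∧ dy in d(df) is ∂^2 f/∂x ∂y - ∂^2 f/∂y ∂x = (0) - (0) = 0 (equality of mixed partials for smooth f).
Similarly for dx ∧ dz and dy ∧ dz — all coefficients vanish. So d(df) = 0.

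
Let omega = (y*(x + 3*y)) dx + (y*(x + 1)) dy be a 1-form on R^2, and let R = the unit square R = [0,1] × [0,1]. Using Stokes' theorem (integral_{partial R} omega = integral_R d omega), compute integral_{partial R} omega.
integral_(partial R) omega = -3

Stokes: integral_partial_R omega = integral_R d omega with d omega = (∂Q/∂x - ∂P/∂y) dx ∧ dy.
  ∂Q/∂x = y
  ∂P/∂y = x + 6*y
  integrand = ∂Q/∂x - ∂P/∂y = -x - 5*y.
Integrating over R: integral_0^1 integral_0^1 (-x - 5*y) dx dy = -3.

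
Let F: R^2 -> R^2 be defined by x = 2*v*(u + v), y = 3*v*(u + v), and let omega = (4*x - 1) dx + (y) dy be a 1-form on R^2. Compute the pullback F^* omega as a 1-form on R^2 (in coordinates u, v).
F^* omega = (v*(25*u*v + 25*v^2 - 2)) du + (25*u^2*v + 75*u*v^2 - 2*u + 50*v^3 - 4*v) dv

Using F^*(f dg) = (f ∘ F) d(g ∘ F), substitute each coordinate x_i by F_i(u, v) in f_i, and replace dx_i by d F_i = (∂F_i/∂u) du + (∂F_i/∂v) dv.
  For the x component: f_1(F) = 8*u*v + 8*v^2 - 1; d F_1 = (2*v) du + (2*u + 4*v) dv
  For the y component: f_2(F) = 3*v*(u + v); d F_2 = (3*v) du + (3*u + 6*v) dv
Combining and collecting du, dv coefficients:
  coeff of du: v*(25*u*v + 25*v^2 - 2)
  coeff of dv: 25*u^2*v + 75*u*v^2 - 2*u + 50*v^3 - 4*v
F^* omega = (v*(25*u*v + 25*v^2 - 2)) du + (25*u^2*v + 75*u*v^2 - 2*u + 50*v^3 - 4*v) dv.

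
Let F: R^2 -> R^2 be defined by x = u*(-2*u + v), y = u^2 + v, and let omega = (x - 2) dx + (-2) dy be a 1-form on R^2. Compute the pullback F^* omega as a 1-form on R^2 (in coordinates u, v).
F^* omega = (8*u^3 - 6*u^2*v + u*v^2 + 4*u - 2*v) du + (-2*u^3 + u^2*v - 2*u - 2) dv

Using F^*(f dg) = (f ∘ F) d(g ∘ F), substitute each coordinate x_i by F_i(u, v) in f_i, and replace dx_i by d F_i = (∂F_i/∂u) du + (∂F_i/∂v) dv.
  For the x component: f_1(F) = -2*u^2 + u*v - 2; d F_1 = (-4*u + v) du + (u) dv
  For the y component: f_2(F) = -2; d F_2 = (2*u) du + (1) dv
Combining and collecting du, dv coefficients:
  coeff of du: 8*u^3 - 6*u^2*v + u*v^2 + 4*u - 2*v
  coeff of dv: -2*u^3 + u^2*v - 2*u - 2
F^* omega = (8*u^3 - 6*u^2*v + u*v^2 + 4*u - 2*v) du + (-2*u^3 + u^2*v - 2*u - 2) dv.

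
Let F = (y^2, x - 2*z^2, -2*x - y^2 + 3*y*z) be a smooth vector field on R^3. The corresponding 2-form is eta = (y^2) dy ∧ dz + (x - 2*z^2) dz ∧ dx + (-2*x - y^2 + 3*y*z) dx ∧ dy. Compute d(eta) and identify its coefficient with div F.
d(eta) = (3*y) dx ∧ dy ∧ dz; div F = 3*y

For a 2-form in R^3 of the form above, applying d gives a 3-form with coefficient ∂P/∂x + ∂Q/∂y + ∂R/∂z:
  ∂P/∂x = 0
  ∂Q/∂y = 0
  ∂R/∂z = 3*y
Sum = 3*y, which is exactly div F.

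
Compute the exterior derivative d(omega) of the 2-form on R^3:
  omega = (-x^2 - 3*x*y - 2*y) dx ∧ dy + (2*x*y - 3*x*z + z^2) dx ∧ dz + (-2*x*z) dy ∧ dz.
d(omega) = (-2*x - 2*z) dx ∧ dy ∧ dz

For a 2-form omega = sum_{i<j} g_{ij} dx_i ∧ dx_j, the exterior derivative is
  d(omega) = sum_{i<j} d(g_{ij}) ∧ dx_i ∧ dx_j = sum_{i<j, k} (∂g_{ij}/∂x_k) dx_k ∧ dx_i ∧ dx_j.
Expand each term, using dx_k ∧ dx_i ∧ dx_j = sgn(permutation) dx_{(a)} ∧ dx_{(b)} ∧ dx_{(c)} with (a < b < c) sorted:
  d(2*x*y - 3*x*z + z^2) includes (∂/∂y)(2*x*y - 3*x*z + z^2) dy = (2*x) dy, which multiplied by dx ∧ dz gives (-2*x) dx ∧ dy ∧ dz
  d(-2*x*z) includes (∂/∂x)(-2*x*z) dx = (-2*z) dx, which multiplied by dy ∧ dz gives (-2*z) dx ∧ dy ∧ dz
Collecting like 3-forms: d(omega) = (-2*x - 2*z) dx ∧ dy ∧ dz.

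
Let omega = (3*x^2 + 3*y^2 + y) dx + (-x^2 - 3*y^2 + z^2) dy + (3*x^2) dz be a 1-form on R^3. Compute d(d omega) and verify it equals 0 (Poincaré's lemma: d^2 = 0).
d(d omega) = 0

Step 1: d omega = sum_{i<j} (∂f_j/∂x_i - ∂f_i/∂x_j) dx_i ∧ dx_j:
  coeff of dx ∧ dy: -2*x - 6*y - 1
  coeff of dx ∧ dz: 6*x
  coeff of dy ∧ dz: -2*z
Step 2: Apply d again to each 2-form coefficient. The only possible 3-form in R^3 is dx ∧ dy ∧ dz, with coefficient
  ∂(coeff of dy∧dz)/∂x - ∂(coeff of dx∧dz)/∂y + ∂(coeff of dx∧dy)/∂z
  = ∂/∂x (-2*z) - ∂/∂y (6*x) + ∂/∂z (-2*x - 6*y - 1).
Each of these terms simplifies to sums of mixed partials that cancel in pairs. The result is 0 (by equality of mixed partials for smooth functions — Schwarz / Clairaut).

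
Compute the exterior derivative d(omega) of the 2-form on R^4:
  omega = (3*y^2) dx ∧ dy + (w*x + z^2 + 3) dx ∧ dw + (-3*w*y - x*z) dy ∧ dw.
d(omega) = (-2*z) dx ∧ dz ∧ dw + (-z) dx ∧ dy ∧ dw + (x) dy ∧ dz ∧ dw

For a 2-form omega = sum_{i<j} g_{ij} dx_i ∧ dx_j, the exterior derivative is
  d(omega) = sum_{i<j} d(g_{ij}) ∧ dx_i ∧ dx_j = sum_{i<j, k} (∂g_{ij}/∂x_k) dx_k ∧ dx_i ∧ dx_j.
Expand each term, using dx_k ∧ dx_i ∧ dx_j = sgn(permutation) dx_{(a)} ∧ dx_{(b)} ∧ dx_{(c)} with (a < b < c) sorted:
  d(w*x + z^2 + 3) includes (∂/∂z)(w*x + z^2 + 3) dz = (2*z) dz, which multiplied by dx ∧ dw gives (-2*z) dx ∧ dz ∧ dw
  d(-3*w*y - x*z) includes (∂/∂x)(-3*w*y - x*z) dx = (-z) dx, which multiplied by dy ∧ dw gives (-z) dx ∧ dy ∧ dw
  d(-3*w*y - x*z) includes (∂/∂z)(-3*w*y - x*z) dz = (-x) dz, which multiplied by dy ∧ dw gives (x) dy ∧ dz ∧ dw
Collecting like 3-forms: d(omega) = (-2*z) dx ∧ dz ∧ dw + (-z) dx ∧ dy ∧ dw + (x) dy ∧ dz ∧ dw.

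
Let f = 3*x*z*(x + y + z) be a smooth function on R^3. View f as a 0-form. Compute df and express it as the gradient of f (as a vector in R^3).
df = (3*z*(2*x + y + z)) dx + (3*x*z) dy + (3*x*(x + y + 2*z)) dz; grad f = (3*z*(2*x + y + z), 3*x*z, 3*x*(x + y + 2*z))

For a 0-form f, d f = (∂f/∂x) dx + (∂f/∂y) dy + (∂f/∂z) dz. The components of the vector representation are exactly the entries of grad f in Cartesian coordinates:
  ∂f/∂x = 3*z*(2*x + y + z)
  ∂f/∂y = 3*x*z
  ∂f/∂z = 3*x*(x + y + 2*z).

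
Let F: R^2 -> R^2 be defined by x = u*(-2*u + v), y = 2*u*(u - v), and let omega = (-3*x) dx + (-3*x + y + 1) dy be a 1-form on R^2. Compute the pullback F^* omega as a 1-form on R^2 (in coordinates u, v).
F^* omega = (8*u^3 - 18*u^2*v + 7*u*v^2 + 4*u - 2*v) du + (u*(-10*u^2 + 7*u*v - 2)) dv

Using F^*(f dg) = (f ∘ F) d(g ∘ F), substitute each coordinate x_i by F_i(u, v) in f_i, and replace dx_i by d F_i = (∂F_i/∂u) du + (∂F_i/∂v) dv.
  For the x component: f_1(F) = 3*u*(2*u - v); d F_1 = (-4*u + v) du + (u) dv
  For the y component: f_2(F) = 8*u^2 - 5*u*v + 1; d F_2 = (4*u - 2*v) du + (-2*u) dv
Combining and collecting du, dv coefficients:
  coeff of du: 8*u^3 - 18*u^2*v + 7*u*v^2 + 4*u - 2*v
  coeff of dv: u*(-10*u^2 + 7*u*v - 2)
F^* omega = (8*u^3 - 18*u^2*v + 7*u*v^2 + 4*u - 2*v) du + (u*(-10*u^2 + 7*u*v - 2)) dv.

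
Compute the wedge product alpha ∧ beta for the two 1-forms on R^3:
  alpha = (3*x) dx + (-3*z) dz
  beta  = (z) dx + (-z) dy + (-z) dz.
alpha ∧ beta = (-3*x*z) dx ∧ dy + (3*z*(-x + z)) dx ∧ dz + (-3*z^2) dy ∧ dz

Distribute the wedge, using dx_i ∧ dx_j = -dx_j ∧ dx_i and dx_i ∧ dx_i = 0. For each pair (i, j) with i < j, the coefficient of dx_i ∧ dx_j in alpha ∧ beta is (alpha_i * beta_j - alpha_j * beta_i). Collecting: alpha ∧ beta = (-3*x*z) dx ∧ dy + (3*z*(-x + z)) dx ∧ dz + (-3*z^2) dy ∧ dz.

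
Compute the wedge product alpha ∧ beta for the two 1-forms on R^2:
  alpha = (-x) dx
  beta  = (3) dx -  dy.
alpha ∧ beta = (x) dx ∧ dy

Distribute the wedge, using dx_i ∧ dx_j = -dx_j ∧ dx_i and dx_i ∧ dx_i = 0. For each pair (i, j) with i < j, the coefficient of dx_i ∧ dx_j in alpha ∧ beta is (alpha_i * beta_j - alpha_j * beta_i). Collecting: alpha ∧ beta = (x) dx ∧ dy.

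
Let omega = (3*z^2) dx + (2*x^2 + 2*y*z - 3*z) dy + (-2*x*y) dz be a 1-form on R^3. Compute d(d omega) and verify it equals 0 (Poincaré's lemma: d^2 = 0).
d(d omega) = 0

Step 1: d omega = sum_{i<j} (∂f_j/∂x_i - ∂f_i/∂x_j) dx_i ∧ dx_j:
  coeff of dx ∧ dy: 4*x
  coeff of dx ∧ dz: -2*y - 6*z
  coeff of dy ∧ dz: -2*x - 2*y + 3
Step 2: Apply d again to each 2-form coefficient. The only possible 3-form in R^3 is dx ∧ dy ∧ dz, with coefficient
  ∂(coeff of dy∧dz)/∂x - ∂(coeff of dx∧dz)/∂y + ∂(coeff of dx∧dy)/∂z
  = ∂/∂x (-2*x - 2*y + 3) - ∂/∂y (-2*y - 6*z) + ∂/∂z (4*x).
Each of these terms simplifies to sums of mixed partials that cancel in pairs. The result is 0 (by equality of mixed partials for smooth functions — Schwarz / Clairaut).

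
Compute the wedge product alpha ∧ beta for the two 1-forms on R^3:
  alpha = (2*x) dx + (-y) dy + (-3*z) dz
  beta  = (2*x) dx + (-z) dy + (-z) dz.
alpha ∧ beta = (2*x*(y - z)) dx ∧ dy + (4*x*z) dx ∧ dz + (z*(y - 3*z)) dy ∧ dz

Distribute the wedge, using dx_i ∧ dx_j = -dx_j ∧ dx_i and dx_i ∧ dx_i = 0. For each pair (i, j) with i < j, the coefficient of dx_i ∧ dx_j in alpha ∧ beta is (alpha_i * beta_j - alpha_j * beta_i). Collecting: alpha ∧ beta = (2*x*(y - z)) dx ∧ dy + (4*x*z) dx ∧ dz + (z*(y - 3*z)) dy ∧ dz.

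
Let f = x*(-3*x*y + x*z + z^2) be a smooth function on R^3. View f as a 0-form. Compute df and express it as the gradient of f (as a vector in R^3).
df = (-6*x*y + 2*x*z + z^2) dx + (-3*x^2) dy + (x*(x + 2*z)) dz; grad f = (-6*x*y + 2*x*z + z^2, -3*x^2, x*(x + 2*z))

For a 0-form f, d f = (∂f/∂x) dx + (∂f/∂y) dy + (∂f/∂z) dz. The components of the vector representation are exactly the entries of grad f in Cartesian coordinates:
  ∂f/∂x = -6*x*y + 2*x*z + z^2
  ∂f/∂y = -3*x^2
  ∂f/∂z = x*(x + 2*z).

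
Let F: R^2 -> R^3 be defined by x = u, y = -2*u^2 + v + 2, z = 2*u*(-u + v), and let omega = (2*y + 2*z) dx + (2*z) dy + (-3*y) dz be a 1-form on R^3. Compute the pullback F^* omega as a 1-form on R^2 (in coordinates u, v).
F^* omega = (-8*u^3 - 4*u^2*v - 8*u^2 + 16*u*v + 24*u - 6*v^2 - 10*v + 4) du + (2*u*(6*u^2 - 2*u - v - 6)) dv

Using F^*(f dg) = (f ∘ F) d(g ∘ F), substitute each coordinate x_i by F_i(u, v) in f_i, and replace dx_i by d F_i = (∂F_i/∂u) du + (∂F_i/∂v) dv.
  For the x component: f_1(F) = -8*u^2 + 4*u*v + 2*v + 4; d F_1 = (1) du + (0) dv
  For the y component: f_2(F) = 4*u*(-u + v); d F_2 = (-4*u) du + (1) dv
  For the z component: f_3(F) = 6*u^2 - 3*v - 6; d F_3 = (-4*u + 2*v) du + (2*u) dv
Combining and collecting du, dv coefficients:
  coeff of du: -8*u^3 - 4*u^2*v - 8*u^2 + 16*u*v + 24*u - 6*v^2 - 10*v + 4
  coeff of dv: 2*u*(6*u^2 - 2*u - v - 6)
F^* omega = (-8*u^3 - 4*u^2*v - 8*u^2 + 16*u*v + 24*u - 6*v^2 - 10*v + 4) du + (2*u*(6*u^2 - 2*u - v - 6)) dv.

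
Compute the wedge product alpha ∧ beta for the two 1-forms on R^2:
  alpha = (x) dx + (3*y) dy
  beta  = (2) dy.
alpha ∧ beta = (2*x) dx ∧ dy

Distribute the wedge, using dx_i ∧ dx_j = -dx_j ∧ dx_i and dx_i ∧ dx_i = 0. For each pair (i, j) with i < j, the coefficient of dx_i ∧ dx_j in alpha ∧ beta is (alpha_i * beta_j - alpha_j * beta_i). Collecting: alpha ∧ beta = (2*x) dx ∧ dy.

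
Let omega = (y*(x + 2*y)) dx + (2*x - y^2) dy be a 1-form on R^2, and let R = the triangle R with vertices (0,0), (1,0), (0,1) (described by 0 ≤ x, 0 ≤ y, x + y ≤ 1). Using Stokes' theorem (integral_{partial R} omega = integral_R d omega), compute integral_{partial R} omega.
integral_(partial R) omega = 1/6

Stokes: integral_partial_R omega = integral_R d omega with d omega = (∂Q/∂x - ∂P/∂y) dx ∧ dy.
  ∂Q/∂x = 2
  ∂P/∂y = x + 4*y
  integrand = ∂Q/∂x - ∂P/∂y = -x - 4*y + 2.
Integrating over R: integral_0^1 integral_0^{1-x} (-x - 4*y + 2) dy dx = 1/6.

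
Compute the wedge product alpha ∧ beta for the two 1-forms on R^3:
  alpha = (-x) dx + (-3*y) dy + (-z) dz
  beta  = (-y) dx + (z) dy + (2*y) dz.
alpha ∧ beta = (-x*z - 3*y^2) dx ∧ dy + (-y*(2*x + z)) dx ∧ dz + (-6*y^2 + z^2) dy ∧ dz

Distribute the wedge, using dx_i ∧ dx_j = -dx_j ∧ dx_i and dx_i ∧ dx_i = 0. For each pair (i, j) with i < j, the coefficient of dx_i ∧ dx_j in alpha ∧ beta is (alpha_i * beta_j - alpha_j * beta_i). Collecting: alpha ∧ beta = (-x*z - 3*y^2) dx ∧ dy + (-y*(2*x + z)) dx ∧ dz + (-6*y^2 + z^2) dy ∧ dz.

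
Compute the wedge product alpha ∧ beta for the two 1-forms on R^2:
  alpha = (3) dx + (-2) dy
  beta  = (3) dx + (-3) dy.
alpha ∧ beta = (-3) dx ∧ dy

Distribute the wedge, using dx_i ∧ dx_j = -dx_j ∧ dx_i and dx_i ∧ dx_i = 0. For each pair (i, j) with i < j, the coefficient of dx_i ∧ dx_j in alpha ∧ beta is (alpha_i * beta_j - alpha_j * beta_i). Collecting: alpha ∧ beta = (-3) dx ∧ dy.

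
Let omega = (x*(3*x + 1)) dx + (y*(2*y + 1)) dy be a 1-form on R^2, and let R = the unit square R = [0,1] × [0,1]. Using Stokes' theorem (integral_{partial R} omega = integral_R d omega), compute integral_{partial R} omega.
integral_(partial R) omega = 0

Stokes: integral_partial_R omega = integral_R d omega with d omega = (∂Q/∂x - ∂P/∂y) dx ∧ dy.
  ∂Q/∂x = 0
  ∂P/∂y = 0
  integrand = ∂Q/∂x - ∂P/∂y = 0.
Integrating over R: integral_0^1 integral_0^1 (0) dx dy = 0.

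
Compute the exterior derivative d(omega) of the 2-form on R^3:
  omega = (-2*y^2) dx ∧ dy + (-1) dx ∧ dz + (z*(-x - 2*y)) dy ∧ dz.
d(omega) = (-z) dx ∧ dy ∧ dz

For a 2-form omega = sum_{i<j} g_{ij} dx_i ∧ dx_j, the exterior derivative is
  d(omega) = sum_{i<j} d(g_{ij}) ∧ dx_i ∧ dx_j = sum_{i<j, k} (∂g_{ij}/∂x_k) dx_k ∧ dx_i ∧ dx_j.
Expand each term, using dx_k ∧ dx_i ∧ dx_j = sgn(permutation) dx_{(a)} ∧ dx_{(b)} ∧ dx_{(c)} with (a < b < c) sorted:
  d(z*(-x - 2*y)) includes (∂/∂x)(z*(-x - 2*y)) dx = (-z) dx, which multiplied by dy ∧ dz gives (-z) dx ∧ dy ∧ dz
Collecting like 3-forms: d(omega) = (-z) dx ∧ dy ∧ dz.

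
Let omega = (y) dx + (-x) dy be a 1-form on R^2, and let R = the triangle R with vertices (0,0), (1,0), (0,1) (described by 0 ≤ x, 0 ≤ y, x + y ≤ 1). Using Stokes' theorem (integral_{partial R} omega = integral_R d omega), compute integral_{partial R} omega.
integral_(partial R) omega = -1

Stokes: integral_partial_R omega = integral_R d omega with d omega = (∂Q/∂x - ∂P/∂y) dx ∧ dy.
  ∂Q/∂x = -1
  ∂P/∂y = 1
  integrand = ∂Q/∂x - ∂P/∂y = -2.
Integrating over R: integral_0^1 integral_0^{1-x} (-2) dy dx = -1.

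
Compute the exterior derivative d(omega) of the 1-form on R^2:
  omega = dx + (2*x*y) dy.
d(omega) = (2*y) dx ∧ dy

For a 1-form omega = sum_i f_i dx_i, the exterior derivative is
  d(omega) = sum_{i < j} (∂f_j/∂x_i - ∂f_i/∂x_j) dx_i ∧ dx_j.
  coefficient of dx ∧ dy: ∂f_2/∂x - ∂f_1/∂y = ∂(2*x*y)/∂x - ∂(1)/∂y = 2*y
Assembling: d(omega) = (2*y) dx ∧ dy.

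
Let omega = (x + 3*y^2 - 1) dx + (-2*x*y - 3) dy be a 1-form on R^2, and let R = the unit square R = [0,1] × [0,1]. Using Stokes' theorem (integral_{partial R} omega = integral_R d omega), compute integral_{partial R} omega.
integral_(partial R) omega = -4

Stokes: integral_partial_R omega = integral_R d omega with d omega = (∂Q/∂x - ∂P/∂y) dx ∧ dy.
  ∂Q/∂x = -2*y
  ∂P/∂y = 6*y
  integrand = ∂Q/∂x - ∂P/∂y = -8*y.
Integrating over R: integral_0^1 integral_0^1 (-8*y) dx dy = -4.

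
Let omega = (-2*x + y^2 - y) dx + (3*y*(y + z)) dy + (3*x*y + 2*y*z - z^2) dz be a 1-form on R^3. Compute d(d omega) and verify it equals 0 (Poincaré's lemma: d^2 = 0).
d(d omega) = 0

Step 1: d omega = sum_{i<j} (∂f_j/∂x_i - ∂f_i/∂x_j) dx_i ∧ dx_j:
  coeff of dx ∧ dy: 1 - 2*y
  coeff of dx ∧ dz: 3*y
  coeff of dy ∧ dz: 3*x - 3*y + 2*z
Step 2: Apply d again to each 2-form coefficient. The only possible 3-form in R^3 is dx ∧ dy ∧ dz, with coefficient
  ∂(coeff of dy∧dz)/∂x - ∂(coeff of dx∧dz)/∂y + ∂(coeff of dx∧dy)/∂z
  = ∂/∂x (3*x - 3*y + 2*z) - ∂/∂y (3*y) + ∂/∂z (1 - 2*y).
Each of these terms simplifies to sums of mixed partials that cancel in pairs. The result is 0 (by equality of mixed partials for smooth functions — Schwarz / Clairaut).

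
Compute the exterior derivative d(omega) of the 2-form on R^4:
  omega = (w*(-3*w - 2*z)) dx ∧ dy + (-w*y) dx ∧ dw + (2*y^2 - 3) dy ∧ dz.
d(omega) = (-2*w) dx ∧ dy ∧ dz + (-5*w - 2*z) dx ∧ dy ∧ dw

For a 2-form omega = sum_{i<j} g_{ij} dx_i ∧ dx_j, the exterior derivative is
  d(omega) = sum_{i<j} d(g_{ij}) ∧ dx_i ∧ dx_j = sum_{i<j, k} (∂g_{ij}/∂x_k) dx_k ∧ dx_i ∧ dx_j.
Expand each term, using dx_k ∧ dx_i ∧ dx_j = sgn(permutation) dx_{(a)} ∧ dx_{(b)} ∧ dx_{(c)} with (a < b < c) sorted:
  d(w*(-3*w - 2*z)) includes (∂/∂z)(w*(-3*w - 2*z)) dz = (-2*w) dz, which multiplied by dx ∧ dy gives (-2*w) dx ∧ dy ∧ dz
  d(w*(-3*w - 2*z)) includes (∂/∂w)(w*(-3*w - 2*z)) dw = (-6*w - 2*z) dw, which multiplied by dx ∧ dy gives (-6*w - 2*z) dx ∧ dy ∧ dw
  d(-w*y) includes (∂/∂y)(-w*y) dy = (-w) dy, which multiplied by dx ∧ dw gives (w) dx ∧ dy ∧ dw
Collecting like 3-forms: d(omega) = (-2*w) dx ∧ dy ∧ dz + (-5*w - 2*z) dx ∧ dy ∧ dw.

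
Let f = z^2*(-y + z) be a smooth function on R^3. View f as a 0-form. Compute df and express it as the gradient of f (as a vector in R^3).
df = (0) dx + (-z^2) dy + (z*(-2*y + 3*z)) dz; grad f = (0, -z^2, z*(-2*y + 3*z))

For a 0-form f, d f = (∂f/∂x) dx + (∂f/∂y) dy + (∂f/∂z) dz. The components of the vector representation are exactly the entries of grad f in Cartesian coordinates:
  ∂f/∂x = 0
  ∂f/∂y = -z^2
  ∂f/∂z = z*(-2*y + 3*z).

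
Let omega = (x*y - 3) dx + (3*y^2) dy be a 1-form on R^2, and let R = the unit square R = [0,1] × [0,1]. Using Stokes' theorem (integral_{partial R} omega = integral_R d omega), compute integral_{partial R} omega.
integral_(partial R) omega = -1/2

Stokes: integral_partial_R omega = integral_R d omega with d omega = (∂Q/∂x - ∂P/∂y) dx ∧ dy.
  ∂Q/∂x = 0
  ∂P/∂y = x
  integrand = ∂Q/∂x - ∂P/∂y = -x.
Integrating over R: integral_0^1 integral_0^1 (-x) dx dy = -1/2.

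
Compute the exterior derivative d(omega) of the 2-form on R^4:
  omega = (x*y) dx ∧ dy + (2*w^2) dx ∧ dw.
d(omega) = 0

For a 2-form omega = sum_{i<j} g_{ij} dx_i ∧ dx_j, the exterior derivative is
  d(omega) = sum_{i<j} d(g_{ij}) ∧ dx_i ∧ dx_j = sum_{i<j, k} (∂g_{ij}/∂x_k) dx_k ∧ dx_i ∧ dx_j.
Expand each term, using dx_k ∧ dx_i ∧ dx_j = sgn(permutation) dx_{(a)} ∧ dx_{(b)} ∧ dx_{(c)} with (a < b < c) sorted:

Collecting like 3-forms: d(omega) = 0.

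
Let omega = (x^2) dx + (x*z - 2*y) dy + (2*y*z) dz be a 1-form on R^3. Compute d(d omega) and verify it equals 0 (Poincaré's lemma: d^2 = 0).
d(d omega) = 0

Step 1: d omega = sum_{i<j} (∂f_j/∂x_i - ∂f_i/∂x_j) dx_i ∧ dx_j:
  coeff of dx ∧ dy: z
  coeff of dx ∧ dz: 0
  coeff of dy ∧ dz: -x + 2*z
Step 2: Apply d again to each 2-form coefficient. The only possible 3-form in R^3 is dx ∧ dy ∧ dz, with coefficient
  ∂(coeff of dy∧dz)/∂x - ∂(coeff of dx∧dz)/∂y + ∂(coeff of dx∧dy)/∂z
  = ∂/∂x (-x + 2*z) - ∂/∂y (0) + ∂/∂z (z).
Each of these terms simplifies to sums of mixed partials that cancel in pairs. The result is 0 (by equality of mixed partials for smooth functions — Schwarz / Clairaut).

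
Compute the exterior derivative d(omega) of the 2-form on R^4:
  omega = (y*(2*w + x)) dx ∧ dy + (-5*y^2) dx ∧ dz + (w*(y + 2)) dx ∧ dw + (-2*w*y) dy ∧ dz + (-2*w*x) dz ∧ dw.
d(omega) = (-w + 2*y) dx ∧ dy ∧ dw + (10*y) dx ∧ dy ∧ dz + (-2*y) dy ∧ dz ∧ dw + (-2*w) dx ∧ dz ∧ dw

For a 2-form omega = sum_{i<j} g_{ij} dx_i ∧ dx_j, the exterior derivative is
  d(omega) = sum_{i<j} d(g_{ij}) ∧ dx_i ∧ dx_j = sum_{i<j, k} (∂g_{ij}/∂x_k) dx_k ∧ dx_i ∧ dx_j.
Expand each term, using dx_k ∧ dx_i ∧ dx_j = sgn(permutation) dx_{(a)} ∧ dx_{(b)} ∧ dx_{(c)} with (a < b < c) sorted:
  d(y*(2*w + x)) includes (∂/∂w)(y*(2*w + x)) dw = (2*y) dw, which multiplied by dx ∧ dy gives (2*y) dx ∧ dy ∧ dw
  d(-5*y^2) includes (∂/∂y)(-5*y^2) dy = (-10*y) dy, which multiplied by dx ∧ dz gives (10*y) dx ∧ dy ∧ dz
  d(w*(y + 2)) includes (∂/∂y)(w*(y + 2)) dy = (w) dy, which multiplied by dx ∧ dw gives (-w) dx ∧ dy ∧ dw
  d(-2*w*y) includes (∂/∂w)(-2*w*y) dw = (-2*y) dw, which multiplied by dy ∧ dz gives (-2*y) dy ∧ dz ∧ dw
  d(-2*w*x) includes (∂/∂x)(-2*w*x) dx = (-2*w) dx, which multiplied by dz ∧ dw gives (-2*w) dx ∧ dz ∧ dw
Collecting like 3-forms: d(omega) = (-w + 2*y) dx ∧ dy ∧ dw + (10*y) dx ∧ dy ∧ dz + (-2*y) dy ∧ dz ∧ dw + (-2*w) dx ∧ dz ∧ dw.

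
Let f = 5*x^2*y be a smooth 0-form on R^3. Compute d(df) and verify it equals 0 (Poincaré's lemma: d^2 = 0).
d(df) = 0

Step 1: df = sum_i (∂f/∂x_i) dx_i = (10*x*y) dx + (5*x^2) dy + (0) dz.
Step 2: Apply d again. Using the 1-form formula, the coefficient of dx ∧ dy in d(df) is ∂^2 f/∂x ∂y - ∂^2 f/∂y ∂x = (10*x) - (10*x) = 0 (equality of mixed partials for smooth f).
Similarly for dx ∧ dz and dy ∧ dz — all coefficients vanish. So d(df) = 0.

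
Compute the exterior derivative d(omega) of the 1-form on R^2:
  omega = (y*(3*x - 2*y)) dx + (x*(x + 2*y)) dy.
d(omega) = (-x + 6*y) dx ∧ dy

For a 1-form omega = sum_i f_i dx_i, the exterior derivative is
  d(omega) = sum_{i < j} (∂f_j/∂x_i - ∂f_i/∂x_j) dx_i ∧ dx_j.
  coefficient of dx ∧ dy: ∂f_2/∂x - ∂f_1/∂y = ∂(x*(x + 2*y))/∂x - ∂(y*(3*x - 2*y))/∂y = -x + 6*y
Assembling: d(omega) = (-x + 6*y) dx ∧ dy.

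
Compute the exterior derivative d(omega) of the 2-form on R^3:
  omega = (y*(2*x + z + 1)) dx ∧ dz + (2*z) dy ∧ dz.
d(omega) = (-2*x - z - 1) dx ∧ dy ∧ dz

For a 2-form omega = sum_{i<j} g_{ij} dx_i ∧ dx_j, the exterior derivative is
  d(omega) = sum_{i<j} d(g_{ij}) ∧ dx_i ∧ dx_j = sum_{i<j, k} (∂g_{ij}/∂x_k) dx_k ∧ dx_i ∧ dx_j.
Expand each term, using dx_k ∧ dx_i ∧ dx_j = sgn(permutation) dx_{(a)} ∧ dx_{(b)} ∧ dx_{(c)} with (a < b < c) sorted:
  d(y*(2*x + z + 1)) includes (∂/∂y)(y*(2*x + z + 1)) dy = (2*x + z + 1) dy, which multiplied by dx ∧ dz gives (-2*x - z - 1) dx ∧ dy ∧ dz
Collecting like 3-forms: d(omega) = (-2*x - z - 1) dx ∧ dy ∧ dz.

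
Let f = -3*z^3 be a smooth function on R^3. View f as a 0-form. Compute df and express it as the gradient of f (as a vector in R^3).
df = (0) dx + (0) dy + (-9*z^2) dz; grad f = (0, 0, -9*z^2)

For a 0-form f, d f = (∂f/∂x) dx + (∂f/∂y) dy + (∂f/∂z) dz. The components of the vector representation are exactly the entries of grad f in Cartesian coordinates:
  ∂f/∂x = 0
  ∂f/∂y = 0
  ∂f/∂z = -9*z^2.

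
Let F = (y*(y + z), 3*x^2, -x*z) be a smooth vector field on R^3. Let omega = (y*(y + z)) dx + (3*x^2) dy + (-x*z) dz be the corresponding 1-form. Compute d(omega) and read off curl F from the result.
d(omega) = (0) dy ∧ dz + (y + z) dz ∧ dx + (6*x - 2*y - z) dx ∧ dy; curl F = (0, y + z, 6*x - 2*y - z)

d omega = sum_{i<j} (∂f_j/∂x_i - ∂f_i/∂x_j) dx_i ∧ dx_j. Under the identification (dy ∧ dz, dz ∧ dx, dx ∧ dy) ↔ (e_x, e_y, e_z), the coefficients are exactly the components of curl F. Compute:
  ∂R/∂y - ∂Q/∂z = (0) - (0) = 0
  ∂P/∂z - ∂R/∂x = (y) - (-z) = y + z
  ∂Q/∂x - ∂P/∂y = (6*x) - (2*y + z) = 6*x - 2*y - z.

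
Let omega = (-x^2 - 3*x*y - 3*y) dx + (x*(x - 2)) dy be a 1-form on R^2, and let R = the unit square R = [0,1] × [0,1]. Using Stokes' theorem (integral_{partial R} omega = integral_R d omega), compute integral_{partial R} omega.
integral_(partial R) omega = 7/2

Stokes: integral_partial_R omega = integral_R d omega with d omega = (∂Q/∂x - ∂P/∂y) dx ∧ dy.
  ∂Q/∂x = 2*x - 2
  ∂P/∂y = -3*x - 3
  integrand = ∂Q/∂x - ∂P/∂y = 5*x + 1.
Integrating over R: integral_0^1 integral_0^1 (5*x + 1) dx dy = 7/2.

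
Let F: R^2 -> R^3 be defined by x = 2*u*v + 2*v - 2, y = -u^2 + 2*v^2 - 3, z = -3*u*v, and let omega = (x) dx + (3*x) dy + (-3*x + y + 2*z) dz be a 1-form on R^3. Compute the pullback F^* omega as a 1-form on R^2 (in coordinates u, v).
F^* omega = (-9*u^2*v + 40*u*v^2 - 12*u*v + 12*u - 6*v^3 + 22*v^2 - 13*v) du + (3*u^3 + 40*u^2*v + 18*u*v^2 + 26*u*v - 13*u + 24*v^2 - 20*v - 4) dv

Using F^*(f dg) = (f ∘ F) d(g ∘ F), substitute each coordinate x_i by F_i(u, v) in f_i, and replace dx_i by d F_i = (∂F_i/∂u) du + (∂F_i/∂v) dv.
  For the x component: f_1(F) = 2*u*v + 2*v - 2; d F_1 = (2*v) du + (2*u + 2) dv
  For the y component: f_2(F) = 6*u*v + 6*v - 6; d F_2 = (-2*u) du + (4*v) dv
  For the z component: f_3(F) = -u^2 - 12*u*v + 2*v^2 - 6*v + 3; d F_3 = (-3*v) du + (-3*u) dv
Combining and collecting du, dv coefficients:
  coeff of du: -9*u^2*v + 40*u*v^2 - 12*u*v + 12*u - 6*v^3 + 22*v^2 - 13*v
  coeff of dv: 3*u^3 + 40*u^2*v + 18*u*v^2 + 26*u*v - 13*u + 24*v^2 - 20*v - 4
F^* omega = (-9*u^2*v + 40*u*v^2 - 12*u*v + 12*u - 6*v^3 + 22*v^2 - 13*v) du + (3*u^3 + 40*u^2*v + 18*u*v^2 + 26*u*v - 13*u + 24*v^2 - 20*v - 4) dv.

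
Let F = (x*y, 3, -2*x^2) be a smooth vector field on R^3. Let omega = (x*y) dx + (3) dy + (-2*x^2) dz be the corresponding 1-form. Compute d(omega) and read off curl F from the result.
d(omega) = (0) dy ∧ dz + (4*x) dz ∧ dx + (-x) dx ∧ dy; curl F = (0, 4*x, -x)

d omega = sum_{i<j} (∂f_j/∂x_i - ∂f_i/∂x_j) dx_i ∧ dx_j. Under the identification (dy ∧ dz, dz ∧ dx, dx ∧ dy) ↔ (e_x, e_y, e_z), the coefficients are exactly the components of curl F. Compute:
  ∂R/∂y - ∂Q/∂z = (0) - (0) = 0
  ∂P/∂z - ∂R/∂x = (0) - (-4*x) = 4*x
  ∂Q/∂x - ∂P/∂y = (0) - (x) = -x.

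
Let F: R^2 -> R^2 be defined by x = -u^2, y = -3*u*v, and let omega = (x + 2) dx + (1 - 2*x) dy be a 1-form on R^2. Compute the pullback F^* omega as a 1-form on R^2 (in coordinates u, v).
F^* omega = (2*u^3 - 6*u^2*v - 4*u - 3*v) du + (-6*u^3 - 3*u) dv

Using F^*(f dg) = (f ∘ F) d(g ∘ F), substitute each coordinate x_i by F_i(u, v) in f_i, and replace dx_i by d F_i = (∂F_i/∂u) du + (∂F_i/∂v) dv.
  For the x component: f_1(F) = 2 - u^2; d F_1 = (-2*u) du + (0) dv
  For the y component: f_2(F) = 2*u^2 + 1; d F_2 = (-3*v) du + (-3*u) dv
Combining and collecting du, dv coefficients:
  coeff of du: 2*u^3 - 6*u^2*v - 4*u - 3*v
  coeff of dv: -6*u^3 - 3*u
F^* omega = (2*u^3 - 6*u^2*v - 4*u - 3*v) du + (-6*u^3 - 3*u) dv.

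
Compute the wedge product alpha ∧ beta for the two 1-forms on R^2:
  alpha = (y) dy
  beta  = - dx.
alpha ∧ beta = (y) dx ∧ dy

Distribute the wedge, using dx_i ∧ dx_j = -dx_j ∧ dx_i and dx_i ∧ dx_i = 0. For each pair (i, j) with i < j, the coefficient of dx_i ∧ dx_j in alpha ∧ beta is (alpha_i * beta_j - alpha_j * beta_i). Collecting: alpha ∧ beta = (y) dx ∧ dy.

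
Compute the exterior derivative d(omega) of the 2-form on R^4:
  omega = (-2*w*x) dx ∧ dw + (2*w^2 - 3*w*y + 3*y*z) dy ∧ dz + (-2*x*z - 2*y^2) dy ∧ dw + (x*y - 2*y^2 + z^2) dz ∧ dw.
d(omega) = (4*w + 3*x - 7*y) dy ∧ dz ∧ dw + (-2*z) dx ∧ dy ∧ dw + (y) dx ∧ dz ∧ dw

For a 2-form omega = sum_{i<j} g_{ij} dx_i ∧ dx_j, the exterior derivative is
  d(omega) = sum_{i<j} d(g_{ij}) ∧ dx_i ∧ dx_j = sum_{i<j, k} (∂g_{ij}/∂x_k) dx_k ∧ dx_i ∧ dx_j.
Expand each term, using dx_k ∧ dx_i ∧ dx_j = sgn(permutation) dx_{(a)} ∧ dx_{(b)} ∧ dx_{(c)} with (a < b < c) sorted:
  d(2*w^2 - 3*w*y + 3*y*z) includes (∂/∂w)(2*w^2 - 3*w*y + 3*y*z) dw = (4*w - 3*y) dw, which multiplied by dy ∧ dz gives (4*w - 3*y) dy ∧ dz ∧ dw
  d(-2*x*z - 2*y^2) includes (∂/∂x)(-2*x*z - 2*y^2) dx = (-2*z) dx, which multiplied by dy ∧ dw gives (-2*z) dx ∧ dy ∧ dw
  d(-2*x*z - 2*y^2) includes (∂/∂z)(-2*x*z - 2*y^2) dz = (-2*x) dz, which multiplied by dy ∧ dw gives (2*x) dy ∧ dz ∧ dw
  d(x*y - 2*y^2 + z^2) includes (∂/∂x)(x*y - 2*y^2 + z^2) dx = (y) dx, which multiplied by dz ∧ dw gives (y) dx ∧ dz ∧ dw
  d(x*y - 2*y^2 + z^2) includes (∂/∂y)(x*y - 2*y^2 + z^2) dy = (x - 4*y) dy, which multiplied by dz ∧ dw gives (x - 4*y) dy ∧ dz ∧ dw
Collecting like 3-forms: d(omega) = (4*w + 3*x - 7*y) dy ∧ dz ∧ dw + (-2*z) dx ∧ dy ∧ dw + (y) dx ∧ dz ∧ dw.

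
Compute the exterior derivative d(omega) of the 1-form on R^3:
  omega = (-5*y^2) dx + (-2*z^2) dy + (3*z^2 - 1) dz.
d(omega) = (10*y) dx ∧ dy + (4*z) dy ∧ dz

For a 1-form omega = sum_i f_i dx_i, the exterior derivative is
  d(omega) = sum_{i < j} (∂f_j/∂x_i - ∂f_i/∂x_j) dx_i ∧ dx_j.
  coefficient of dx ∧ dy: ∂f_2/∂x - ∂f_1/∂y = ∂(-2*z^2)/∂x - ∂(-5*y^2)/∂y = 10*y
  coefficient of dy ∧ dz: ∂f_3/∂y - ∂f_2/∂z = ∂(3*z^2 - 1)/∂y - ∂(-2*z^2)/∂z = 4*z
Assembling: d(omega) = (10*y) dx ∧ dy + (4*z) dy ∧ dz.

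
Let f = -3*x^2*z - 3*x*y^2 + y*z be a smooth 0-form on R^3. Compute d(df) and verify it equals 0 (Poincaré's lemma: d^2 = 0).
d(df) = 0

Step 1: df = sum_i (∂f/∂x_i) dx_i = (-6*x*z - 3*y^2) dx + (-6*x*y + z) dy + (-3*x^2 + y) dz.
Step 2: Apply d again. Using the 1-form formula, the coefficient of dx ∧ dy in d(df) is ∂^2 f/∂x ∂y - ∂^2 f/∂y ∂x = (-6*y) - (-6*y) = 0 (equality of mixed partials for smooth f).
Similarly for dx ∧ dz and dy ∧ dz — all coefficients vanish. So d(df) = 0.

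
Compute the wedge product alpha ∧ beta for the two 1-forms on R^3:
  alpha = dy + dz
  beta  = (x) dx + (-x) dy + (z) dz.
alpha ∧ beta = (-x) dx ∧ dy + (x + z) dy ∧ dz + (-x) dx ∧ dz

Distribute the wedge, using dx_i ∧ dx_j = -dx_j ∧ dx_i and dx_i ∧ dx_i = 0. For each pair (i, j) with i < j, the coefficient of dx_i ∧ dx_j in alpha ∧ beta is (alpha_i * beta_j - alpha_j * beta_i). Collecting: alpha ∧ beta = (-x) dx ∧ dy + (x + z) dy ∧ dz + (-x) dx ∧ dz.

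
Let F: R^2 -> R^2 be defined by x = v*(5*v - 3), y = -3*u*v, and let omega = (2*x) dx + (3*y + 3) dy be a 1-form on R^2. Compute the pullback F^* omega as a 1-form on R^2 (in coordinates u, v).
F^* omega = (9*v*(3*u*v - 1)) du + (27*u^2*v - 9*u + 100*v^3 - 90*v^2 + 18*v) dv

Using F^*(f dg) = (f ∘ F) d(g ∘ F), substitute each coordinate x_i by F_i(u, v) in f_i, and replace dx_i by d F_i = (∂F_i/∂u) du + (∂F_i/∂v) dv.
  For the x component: f_1(F) = 2*v*(5*v - 3); d F_1 = (0) du + (10*v - 3) dv
  For the y component: f_2(F) = -9*u*v + 3; d F_2 = (-3*v) du + (-3*u) dv
Combining and collecting du, dv coefficients:
  coeff of du: 9*v*(3*u*v - 1)
  coeff of dv: 27*u^2*v - 9*u + 100*v^3 - 90*v^2 + 18*v
F^* omega = (9*v*(3*u*v - 1)) du + (27*u^2*v - 9*u + 100*v^3 - 90*v^2 + 18*v) dv.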